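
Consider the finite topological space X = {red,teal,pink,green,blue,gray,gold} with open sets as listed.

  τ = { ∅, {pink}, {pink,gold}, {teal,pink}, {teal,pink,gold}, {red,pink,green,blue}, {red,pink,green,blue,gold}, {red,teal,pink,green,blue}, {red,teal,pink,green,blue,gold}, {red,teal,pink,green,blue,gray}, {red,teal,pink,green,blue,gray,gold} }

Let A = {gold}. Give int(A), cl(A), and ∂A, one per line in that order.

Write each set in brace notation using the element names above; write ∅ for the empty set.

opens ⊆ A: ∅; union → int = ∅
complement {red,teal,pink,green,blue,gray}; its interior {red,teal,pink,green,blue,gray}; cl(A) = X∖{red,teal,pink,green,blue,gray} = {gold}
boundary = {gold} ∖ ∅ = {gold}

int(A) = ∅
cl(A)  = {gold}
∂A     = {gold}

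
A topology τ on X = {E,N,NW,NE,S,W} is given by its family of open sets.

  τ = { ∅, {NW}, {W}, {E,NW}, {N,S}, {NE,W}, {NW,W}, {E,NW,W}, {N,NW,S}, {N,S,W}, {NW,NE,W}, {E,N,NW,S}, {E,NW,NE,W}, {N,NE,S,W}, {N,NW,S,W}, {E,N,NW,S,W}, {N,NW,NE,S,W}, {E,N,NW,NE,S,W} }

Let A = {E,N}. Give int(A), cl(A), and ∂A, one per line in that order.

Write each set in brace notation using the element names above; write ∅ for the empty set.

int(A) = ∅
cl(A)  = {E,N,S}
∂A     = {E,N,S}

open subsets of A: ∅; so int(A) = ∅
closure: X∖int(X∖A) = X∖{NW,NE,W} = {E,N,S}
∂A = {E,N,S} minus ∅ = {E,N,S}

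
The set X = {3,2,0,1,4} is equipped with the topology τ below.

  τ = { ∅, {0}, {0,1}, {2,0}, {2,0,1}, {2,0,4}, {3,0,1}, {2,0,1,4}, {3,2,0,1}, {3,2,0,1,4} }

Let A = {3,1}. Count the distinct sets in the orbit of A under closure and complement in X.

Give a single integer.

complement {2,0,4}; its interior {2,0,4}; cl(A) = X∖{2,0,4} = {3,1}
With k = closure, c = complement:
  1. A     = {3,1}
  2. cA    = {2,0,4}
  3. kcA   = {3,2,0,1,4}
  4. ckcA  = ∅
k, c of each give nothing new

4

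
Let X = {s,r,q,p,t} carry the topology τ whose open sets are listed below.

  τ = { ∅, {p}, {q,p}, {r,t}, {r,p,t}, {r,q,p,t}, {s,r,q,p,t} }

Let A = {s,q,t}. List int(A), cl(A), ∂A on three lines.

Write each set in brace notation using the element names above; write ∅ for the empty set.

int(A) = ∅
cl(A)  = {s,r,q,t}
∂A     = {s,r,q,t}

interior: largest open inside A is ∅ (from ∅)
cl via duality: int({r,p}) = {p}, so X∖{p} = {s,r,q,t}
cl∖int = {s,r,q,t}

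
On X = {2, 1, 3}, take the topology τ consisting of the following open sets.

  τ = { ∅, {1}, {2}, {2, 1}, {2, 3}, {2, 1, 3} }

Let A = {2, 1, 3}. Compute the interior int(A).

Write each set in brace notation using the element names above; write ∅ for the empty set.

{2, 1, 3}

interior: largest open inside A is {2, 1, 3} (from ∅, {2}, {1}, {2, 1}, {2, 3}, {2, 1, 3})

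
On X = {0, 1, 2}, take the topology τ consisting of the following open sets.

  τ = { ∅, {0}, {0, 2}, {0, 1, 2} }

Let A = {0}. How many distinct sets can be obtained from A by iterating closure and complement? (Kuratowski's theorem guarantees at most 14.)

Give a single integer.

closure: X∖int(X∖A) = X∖∅ = {0, 1, 2}
Let k=closure and c=complement:
  1. A     = {0}
  2. kA    = {0, 1, 2}
  3. cA    = {1, 2}
  4. ckA   = ∅
— saturated at 4

4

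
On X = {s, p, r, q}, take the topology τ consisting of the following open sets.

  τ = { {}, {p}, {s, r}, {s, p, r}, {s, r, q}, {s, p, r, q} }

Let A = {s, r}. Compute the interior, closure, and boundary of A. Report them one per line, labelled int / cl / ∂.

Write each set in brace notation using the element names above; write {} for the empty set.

int(A) = {s, r}
cl(A)  = {s, r, q}
∂A     = {q}

interior: largest open inside A is {s, r} (from {}, {s, r})
cl via duality: int({p, q}) = {p}, so X∖{p} = {s, r, q}
cl∖int = {q}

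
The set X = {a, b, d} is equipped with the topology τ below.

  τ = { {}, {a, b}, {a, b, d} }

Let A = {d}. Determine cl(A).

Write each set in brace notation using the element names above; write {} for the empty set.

closure: X∖int(X∖A) = X∖{a, b} = {d}

{d}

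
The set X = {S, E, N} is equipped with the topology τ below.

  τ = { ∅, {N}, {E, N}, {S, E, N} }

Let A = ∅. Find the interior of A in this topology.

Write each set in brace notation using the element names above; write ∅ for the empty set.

interior: largest open inside A is ∅ (from ∅)

∅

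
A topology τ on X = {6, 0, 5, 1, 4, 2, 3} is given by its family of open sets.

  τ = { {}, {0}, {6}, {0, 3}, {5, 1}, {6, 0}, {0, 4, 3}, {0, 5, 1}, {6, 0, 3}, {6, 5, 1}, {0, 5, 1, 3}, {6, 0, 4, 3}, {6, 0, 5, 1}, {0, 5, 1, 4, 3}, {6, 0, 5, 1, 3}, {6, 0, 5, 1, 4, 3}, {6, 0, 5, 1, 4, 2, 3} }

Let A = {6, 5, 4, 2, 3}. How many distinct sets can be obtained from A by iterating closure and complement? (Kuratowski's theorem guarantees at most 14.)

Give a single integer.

closure: X∖int(X∖A) = X∖{0} = {6, 5, 1, 4, 2, 3}
Let k=closure and c=complement:
  1. A     = {6, 5, 4, 2, 3}
  2. kA    = {6, 5, 1, 4, 2, 3}
  3. cA    = {0, 1}
  4. ckA   = {0}
  5. kcA   = {0, 5, 1, 4, 2, 3}
  6. kckA  = {0, 4, 2, 3}
  7. ckcA  = {6}
  8. ckckA = {6, 5, 1}
  9. kckcA = {6, 2}
  10. kckckA = {6, 5, 1, 2}
  11. ckckcA = {0, 5, 1, 4, 3}
  12. ckckckA = {0, 4, 3}
— saturated at 12

12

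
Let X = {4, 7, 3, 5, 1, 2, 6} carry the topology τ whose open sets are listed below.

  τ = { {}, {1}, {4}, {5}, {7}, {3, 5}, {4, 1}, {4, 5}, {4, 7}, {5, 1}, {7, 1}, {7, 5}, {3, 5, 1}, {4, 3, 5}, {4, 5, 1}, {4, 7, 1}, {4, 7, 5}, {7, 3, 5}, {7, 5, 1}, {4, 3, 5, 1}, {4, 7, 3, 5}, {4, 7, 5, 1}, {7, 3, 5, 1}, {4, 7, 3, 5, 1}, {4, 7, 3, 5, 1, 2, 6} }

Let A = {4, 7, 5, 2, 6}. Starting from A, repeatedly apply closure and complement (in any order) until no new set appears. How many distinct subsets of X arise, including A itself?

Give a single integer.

X∖A={3, 1}, int(X∖A)={1}, hence cl(A)={4, 7, 3, 5, 2, 6}
Orbit (k=closure, c=complement):
  1. A     = {4, 7, 5, 2, 6}
  2. kA    = {4, 7, 3, 5, 2, 6}
  3. cA    = {3, 1}
  4. ckA   = {1}
  5. kcA   = {3, 1, 2, 6}
  6. kckA  = {1, 2, 6}
  7. ckcA  = {4, 7, 5}
  8. ckckA = {4, 7, 3, 5}
(closed under both — stop)

8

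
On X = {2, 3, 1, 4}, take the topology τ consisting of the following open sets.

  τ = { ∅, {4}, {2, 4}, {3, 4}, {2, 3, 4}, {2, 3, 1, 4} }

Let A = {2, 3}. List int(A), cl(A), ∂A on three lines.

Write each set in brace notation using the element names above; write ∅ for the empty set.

int(A) = ∅
cl(A)  = {2, 3, 1}
∂A     = {2, 3, 1}

interior: largest open inside A is ∅ (from ∅)
cl via duality: int({1, 4}) = {4}, so X∖{4} = {2, 3, 1}
cl∖int = {2, 3, 1}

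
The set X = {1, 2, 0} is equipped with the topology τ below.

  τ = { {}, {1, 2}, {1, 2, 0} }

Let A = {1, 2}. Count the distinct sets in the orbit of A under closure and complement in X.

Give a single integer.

4

complement {0}; its interior {}; cl(A) = X∖{} = {1, 2, 0}
With k = closure, c = complement:
  1. A     = {1, 2}
  2. kA    = {1, 2, 0}
  3. cA    = {0}
  4. ckA   = {}
k, c of each give nothing new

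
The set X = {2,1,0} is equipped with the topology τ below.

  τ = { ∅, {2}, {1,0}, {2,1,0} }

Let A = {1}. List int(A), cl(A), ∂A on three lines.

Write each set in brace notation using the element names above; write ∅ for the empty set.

opens ⊆ A: ∅; union → int = ∅
complement {2,0}; its interior {2}; cl(A) = X∖{2} = {1,0}
boundary = {1,0} ∖ ∅ = {1,0}

int(A) = ∅
cl(A)  = {1,0}
∂A     = {1,0}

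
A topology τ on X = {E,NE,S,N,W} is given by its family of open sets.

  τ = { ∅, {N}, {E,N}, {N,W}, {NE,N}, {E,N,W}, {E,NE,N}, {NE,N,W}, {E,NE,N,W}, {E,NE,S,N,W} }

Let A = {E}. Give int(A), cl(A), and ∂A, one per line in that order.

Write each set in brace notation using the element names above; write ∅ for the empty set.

opens ⊆ A: ∅; union → int = ∅
complement {NE,S,N,W}; its interior {NE,N,W}; cl(A) = X∖{NE,N,W} = {E,S}
boundary = {E,S} ∖ ∅ = {E,S}

int(A) = ∅
cl(A)  = {E,S}
∂A     = {E,S}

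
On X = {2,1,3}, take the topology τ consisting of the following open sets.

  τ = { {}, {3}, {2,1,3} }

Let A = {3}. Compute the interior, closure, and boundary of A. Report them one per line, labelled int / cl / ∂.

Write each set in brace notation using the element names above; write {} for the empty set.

int(A) = {3}
cl(A)  = {2,1,3}
∂A     = {2,1}

interior: largest open inside A is {3} (from {}, {3})
cl via duality: int({2,1}) = {}, so X∖{} = {2,1,3}
cl∖int = {2,1}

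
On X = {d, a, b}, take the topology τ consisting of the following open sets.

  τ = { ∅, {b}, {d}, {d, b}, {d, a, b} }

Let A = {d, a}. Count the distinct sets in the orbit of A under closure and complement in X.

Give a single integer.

closure: X∖int(X∖A) = X∖{b} = {d, a}
Let k=closure and c=complement:
  1. A     = {d, a}
  2. cA    = {b}
  3. kcA   = {a, b}
  4. ckcA  = {d}
— saturated at 4

4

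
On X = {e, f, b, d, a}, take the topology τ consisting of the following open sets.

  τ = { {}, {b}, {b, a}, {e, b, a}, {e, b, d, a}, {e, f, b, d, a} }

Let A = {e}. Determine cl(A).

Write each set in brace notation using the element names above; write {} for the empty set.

{e, f, d}

cl via duality: int({f, b, d, a}) = {b, a}, so X∖{b, a} = {e, f, d}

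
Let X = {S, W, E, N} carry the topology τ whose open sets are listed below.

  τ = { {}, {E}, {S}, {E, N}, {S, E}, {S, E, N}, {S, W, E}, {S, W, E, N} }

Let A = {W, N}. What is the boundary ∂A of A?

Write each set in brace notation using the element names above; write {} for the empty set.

interior: largest open inside A is {} (from {})
cl via duality: int({S, E}) = {S, E}, so X∖{S, E} = {W, N}
cl∖int = {W, N}

{W, N}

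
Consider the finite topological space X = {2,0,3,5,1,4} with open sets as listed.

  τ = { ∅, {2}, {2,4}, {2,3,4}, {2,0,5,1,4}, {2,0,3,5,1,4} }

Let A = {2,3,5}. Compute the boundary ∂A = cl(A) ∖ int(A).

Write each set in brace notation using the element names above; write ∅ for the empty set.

{0,3,5,1,4}

opens ⊆ A: ∅, {2}; union → int = {2}
complement {0,1,4}; its interior ∅; cl(A) = X∖∅ = {2,0,3,5,1,4}
boundary = {2,0,3,5,1,4} ∖ {2} = {0,3,5,1,4}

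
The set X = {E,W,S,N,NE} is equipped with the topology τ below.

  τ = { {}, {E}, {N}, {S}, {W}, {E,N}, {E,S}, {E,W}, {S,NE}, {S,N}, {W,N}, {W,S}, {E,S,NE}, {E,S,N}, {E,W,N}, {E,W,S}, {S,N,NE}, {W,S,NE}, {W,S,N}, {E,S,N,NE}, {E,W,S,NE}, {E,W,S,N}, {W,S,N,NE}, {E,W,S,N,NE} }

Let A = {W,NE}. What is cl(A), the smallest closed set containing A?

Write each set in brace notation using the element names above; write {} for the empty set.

{W,NE}

complement {E,S,N}; its interior {E,S,N}; cl(A) = X∖{E,S,N} = {W,NE}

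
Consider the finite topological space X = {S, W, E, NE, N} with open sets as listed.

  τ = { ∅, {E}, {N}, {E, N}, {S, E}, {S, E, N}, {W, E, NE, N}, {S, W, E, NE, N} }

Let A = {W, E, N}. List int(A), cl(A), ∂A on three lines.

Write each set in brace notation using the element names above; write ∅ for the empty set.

U open, U⊆A: ∅, {N}, {E}, {E, N}. int(A) = ⋃ = {E, N}
X∖A={S, NE}, int(X∖A)=∅, hence cl(A)={S, W, E, NE, N}
∂A: remove int from cl → {S, W, NE}

int(A) = {E, N}
cl(A)  = {S, W, E, NE, N}
∂A     = {S, W, NE}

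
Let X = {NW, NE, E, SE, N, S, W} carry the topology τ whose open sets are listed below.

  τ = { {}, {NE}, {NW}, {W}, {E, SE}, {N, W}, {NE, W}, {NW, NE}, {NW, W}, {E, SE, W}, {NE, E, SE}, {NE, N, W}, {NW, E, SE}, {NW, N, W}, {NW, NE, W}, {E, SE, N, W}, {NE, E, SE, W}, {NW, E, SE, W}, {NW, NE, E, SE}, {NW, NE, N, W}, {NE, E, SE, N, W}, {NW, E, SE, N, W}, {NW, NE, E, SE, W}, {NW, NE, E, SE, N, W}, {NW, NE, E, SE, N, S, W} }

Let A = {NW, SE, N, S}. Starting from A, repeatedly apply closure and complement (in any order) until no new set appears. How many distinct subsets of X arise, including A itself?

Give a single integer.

12

X∖A={NE, E, W}, int(X∖A)={NE, W}, hence cl(A)={NW, E, SE, N, S}
Orbit (k=closure, c=complement):
  1. A     = {NW, SE, N, S}
  2. kA    = {NW, E, SE, N, S}
  3. cA    = {NE, E, W}
  4. ckA   = {NE, W}
  5. kcA   = {NE, E, SE, N, S, W}
  6. kckA  = {NE, N, S, W}
  7. ckcA  = {NW}
  8. ckckA = {NW, E, SE}
  9. kckcA = {NW, S}
  10. kckckA = {NW, E, SE, S}
  11. ckckcA = {NE, E, SE, N, W}
  12. ckckckA = {NE, N, W}
(closed under both — stop)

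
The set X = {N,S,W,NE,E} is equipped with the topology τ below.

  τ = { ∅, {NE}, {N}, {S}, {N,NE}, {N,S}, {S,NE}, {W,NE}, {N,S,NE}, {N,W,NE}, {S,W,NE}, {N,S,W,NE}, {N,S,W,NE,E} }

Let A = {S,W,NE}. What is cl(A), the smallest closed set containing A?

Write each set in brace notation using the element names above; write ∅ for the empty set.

{S,W,NE,E}

cl via duality: int({N,E}) = {N}, so X∖{N} = {S,W,NE,E}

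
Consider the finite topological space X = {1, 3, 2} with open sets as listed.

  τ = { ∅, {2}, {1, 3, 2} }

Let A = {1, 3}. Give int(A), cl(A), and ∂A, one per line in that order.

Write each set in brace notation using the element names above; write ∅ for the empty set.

int(A) = ∅
cl(A)  = {1, 3}
∂A     = {1, 3}

U open, U⊆A: ∅. int(A) = ⋃ = ∅
X∖A={2}, int(X∖A)={2}, hence cl(A)={1, 3}
∂A: remove int from cl → {1, 3}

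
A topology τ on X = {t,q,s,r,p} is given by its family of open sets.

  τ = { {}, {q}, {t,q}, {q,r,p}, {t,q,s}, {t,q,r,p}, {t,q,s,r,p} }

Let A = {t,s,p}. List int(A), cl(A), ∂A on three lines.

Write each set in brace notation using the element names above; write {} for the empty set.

interior: largest open inside A is {} (from {})
cl via duality: int({q,r}) = {q}, so X∖{q} = {t,s,r,p}
cl∖int = {t,s,r,p}

int(A) = {}
cl(A)  = {t,s,r,p}
∂A     = {t,s,r,p}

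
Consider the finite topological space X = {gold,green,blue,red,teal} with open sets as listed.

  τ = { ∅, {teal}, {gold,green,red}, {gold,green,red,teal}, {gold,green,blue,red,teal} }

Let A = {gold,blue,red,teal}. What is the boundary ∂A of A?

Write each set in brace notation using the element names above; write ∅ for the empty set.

opens ⊆ A: ∅, {teal}; union → int = {teal}
complement {green}; its interior ∅; cl(A) = X∖∅ = {gold,green,blue,red,teal}
boundary = {gold,green,blue,red,teal} ∖ {teal} = {gold,green,blue,red}

{gold,green,blue,red}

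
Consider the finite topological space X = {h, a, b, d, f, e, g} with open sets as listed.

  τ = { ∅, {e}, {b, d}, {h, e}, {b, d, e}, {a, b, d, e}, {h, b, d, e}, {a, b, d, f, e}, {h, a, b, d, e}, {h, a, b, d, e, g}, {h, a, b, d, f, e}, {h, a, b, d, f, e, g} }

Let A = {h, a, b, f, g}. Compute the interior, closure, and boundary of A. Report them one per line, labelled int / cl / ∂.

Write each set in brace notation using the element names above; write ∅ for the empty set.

U open, U⊆A: ∅. int(A) = ⋃ = ∅
X∖A={d, e}, int(X∖A)={e}, hence cl(A)={h, a, b, d, f, g}
∂A: remove int from cl → {h, a, b, d, f, g}

int(A) = ∅
cl(A)  = {h, a, b, d, f, g}
∂A     = {h, a, b, d, f, g}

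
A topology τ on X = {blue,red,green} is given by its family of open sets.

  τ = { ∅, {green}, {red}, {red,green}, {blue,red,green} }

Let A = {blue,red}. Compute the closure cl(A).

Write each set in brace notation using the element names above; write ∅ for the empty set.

cl via duality: int({green}) = {green}, so X∖{green} = {blue,red}

{blue,red}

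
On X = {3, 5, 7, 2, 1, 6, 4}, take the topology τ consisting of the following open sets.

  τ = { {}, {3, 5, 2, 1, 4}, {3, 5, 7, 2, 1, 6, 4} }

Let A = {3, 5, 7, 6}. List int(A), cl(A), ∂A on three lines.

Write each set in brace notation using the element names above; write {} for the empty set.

open subsets of A: {}; so int(A) = {}
closure: X∖int(X∖A) = X∖{} = {3, 5, 7, 2, 1, 6, 4}
∂A = {3, 5, 7, 2, 1, 6, 4} minus {} = {3, 5, 7, 2, 1, 6, 4}

int(A) = {}
cl(A)  = {3, 5, 7, 2, 1, 6, 4}
∂A     = {3, 5, 7, 2, 1, 6, 4}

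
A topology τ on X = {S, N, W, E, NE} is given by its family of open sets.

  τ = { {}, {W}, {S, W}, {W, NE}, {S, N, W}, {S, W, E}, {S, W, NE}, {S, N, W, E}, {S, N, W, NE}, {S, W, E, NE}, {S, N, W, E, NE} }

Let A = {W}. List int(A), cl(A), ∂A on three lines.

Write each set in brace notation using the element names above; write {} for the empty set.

U open, U⊆A: {}, {W}. int(A) = ⋃ = {W}
X∖A={S, N, E, NE}, int(X∖A)={}, hence cl(A)={S, N, W, E, NE}
∂A: remove int from cl → {S, N, E, NE}

int(A) = {W}
cl(A)  = {S, N, W, E, NE}
∂A     = {S, N, E, NE}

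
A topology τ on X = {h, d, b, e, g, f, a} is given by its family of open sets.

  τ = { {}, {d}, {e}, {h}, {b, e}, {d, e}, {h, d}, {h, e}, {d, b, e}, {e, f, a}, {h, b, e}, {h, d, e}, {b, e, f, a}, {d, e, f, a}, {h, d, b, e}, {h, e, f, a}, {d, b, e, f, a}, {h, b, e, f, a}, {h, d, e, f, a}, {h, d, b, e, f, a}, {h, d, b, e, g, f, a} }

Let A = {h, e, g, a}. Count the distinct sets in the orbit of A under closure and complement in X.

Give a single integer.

complement {d, b, f}; its interior {d}; cl(A) = X∖{d} = {h, b, e, g, f, a}
With k = closure, c = complement:
  1. A     = {h, e, g, a}
  2. kA    = {h, b, e, g, f, a}
  3. cA    = {d, b, f}
  4. ckA   = {d}
  5. kcA   = {d, b, g, f, a}
  6. kckA  = {d, g}
  7. ckcA  = {h, e}
  8. ckckA = {h, b, e, f, a}
k, c of each give nothing new

8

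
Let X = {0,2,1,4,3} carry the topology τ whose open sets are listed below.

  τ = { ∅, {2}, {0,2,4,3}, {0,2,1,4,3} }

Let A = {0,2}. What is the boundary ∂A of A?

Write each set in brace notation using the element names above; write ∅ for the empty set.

{0,1,4,3}

U open, U⊆A: ∅, {2}. int(A) = ⋃ = {2}
X∖A={1,4,3}, int(X∖A)=∅, hence cl(A)={0,2,1,4,3}
∂A: remove int from cl → {0,1,4,3}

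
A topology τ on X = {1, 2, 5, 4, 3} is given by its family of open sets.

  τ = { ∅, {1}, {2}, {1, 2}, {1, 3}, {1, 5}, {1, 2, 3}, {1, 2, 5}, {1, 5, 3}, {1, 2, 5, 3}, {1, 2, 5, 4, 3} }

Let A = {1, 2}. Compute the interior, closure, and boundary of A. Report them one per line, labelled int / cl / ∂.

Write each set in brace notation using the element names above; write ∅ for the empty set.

interior: largest open inside A is {1, 2} (from ∅, {2}, {1}, {1, 2})
cl via duality: int({5, 4, 3}) = ∅, so X∖∅ = {1, 2, 5, 4, 3}
cl∖int = {5, 4, 3}

int(A) = {1, 2}
cl(A)  = {1, 2, 5, 4, 3}
∂A     = {5, 4, 3}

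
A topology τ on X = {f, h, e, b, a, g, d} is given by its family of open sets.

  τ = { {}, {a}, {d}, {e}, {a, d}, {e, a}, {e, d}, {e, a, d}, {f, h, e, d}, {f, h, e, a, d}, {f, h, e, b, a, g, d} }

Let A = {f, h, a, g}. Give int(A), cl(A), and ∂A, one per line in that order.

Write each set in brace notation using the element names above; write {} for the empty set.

int(A) = {a}
cl(A)  = {f, h, b, a, g}
∂A     = {f, h, b, g}

interior: largest open inside A is {a} (from {}, {a})
cl via duality: int({e, b, d}) = {e, d}, so X∖{e, d} = {f, h, b, a, g}
cl∖int = {f, h, b, g}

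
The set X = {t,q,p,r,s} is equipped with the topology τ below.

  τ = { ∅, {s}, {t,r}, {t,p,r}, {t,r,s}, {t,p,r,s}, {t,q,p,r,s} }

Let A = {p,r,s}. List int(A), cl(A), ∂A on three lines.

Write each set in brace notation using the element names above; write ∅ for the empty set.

int(A) = {s}
cl(A)  = {t,q,p,r,s}
∂A     = {t,q,p,r}

interior: largest open inside A is {s} (from ∅, {s})
cl via duality: int({t,q}) = ∅, so X∖∅ = {t,q,p,r,s}
cl∖int = {t,q,p,r}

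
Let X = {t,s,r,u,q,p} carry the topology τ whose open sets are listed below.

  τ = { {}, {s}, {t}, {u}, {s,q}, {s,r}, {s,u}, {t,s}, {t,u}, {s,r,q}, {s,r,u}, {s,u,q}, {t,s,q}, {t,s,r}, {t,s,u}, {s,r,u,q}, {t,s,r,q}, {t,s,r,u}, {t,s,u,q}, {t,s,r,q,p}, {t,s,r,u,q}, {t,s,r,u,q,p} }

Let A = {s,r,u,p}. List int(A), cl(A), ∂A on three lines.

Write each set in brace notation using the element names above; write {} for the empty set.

interior: largest open inside A is {s,r,u} (from {}, {u}, {s}, {s,u}, {s,r}, {s,r,u})
cl via duality: int({t,q}) = {t}, so X∖{t} = {s,r,u,q,p}
cl∖int = {q,p}

int(A) = {s,r,u}
cl(A)  = {s,r,u,q,p}
∂A     = {q,p}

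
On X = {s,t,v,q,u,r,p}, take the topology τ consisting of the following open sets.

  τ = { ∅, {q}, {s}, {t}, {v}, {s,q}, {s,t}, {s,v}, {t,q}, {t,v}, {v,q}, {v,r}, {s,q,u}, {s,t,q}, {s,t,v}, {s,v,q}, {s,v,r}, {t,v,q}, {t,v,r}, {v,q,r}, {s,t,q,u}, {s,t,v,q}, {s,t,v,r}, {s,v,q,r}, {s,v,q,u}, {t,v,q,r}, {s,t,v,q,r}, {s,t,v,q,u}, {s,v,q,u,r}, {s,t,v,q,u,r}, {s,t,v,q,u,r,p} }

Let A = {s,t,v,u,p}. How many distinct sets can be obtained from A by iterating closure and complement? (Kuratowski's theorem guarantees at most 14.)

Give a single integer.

X∖A={q,r}, int(X∖A)={q}, hence cl(A)={s,t,v,u,r,p}
Orbit (k=closure, c=complement):
  1. A     = {s,t,v,u,p}
  2. kA    = {s,t,v,u,r,p}
  3. cA    = {q,r}
  4. ckA   = {q}
  5. kcA   = {q,u,r,p}
  6. kckA  = {q,u,p}
  7. ckcA  = {s,t,v}
  8. ckckA = {s,t,v,r}
(closed under both — stop)

8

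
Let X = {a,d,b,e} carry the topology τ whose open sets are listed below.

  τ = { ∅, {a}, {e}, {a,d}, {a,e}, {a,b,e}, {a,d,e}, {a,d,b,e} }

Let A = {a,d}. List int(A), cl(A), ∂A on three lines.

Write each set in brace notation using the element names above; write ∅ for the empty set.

interior: largest open inside A is {a,d} (from ∅, {a}, {a,d})
cl via duality: int({b,e}) = {e}, so X∖{e} = {a,d,b}
cl∖int = {b}

int(A) = {a,d}
cl(A)  = {a,d,b}
∂A     = {b}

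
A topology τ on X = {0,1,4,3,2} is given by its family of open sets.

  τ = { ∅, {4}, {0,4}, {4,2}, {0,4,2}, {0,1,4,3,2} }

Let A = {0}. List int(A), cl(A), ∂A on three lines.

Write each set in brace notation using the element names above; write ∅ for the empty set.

U open, U⊆A: ∅. int(A) = ⋃ = ∅
X∖A={1,4,3,2}, int(X∖A)={4,2}, hence cl(A)={0,1,3}
∂A: remove int from cl → {0,1,3}

int(A) = ∅
cl(A)  = {0,1,3}
∂A     = {0,1,3}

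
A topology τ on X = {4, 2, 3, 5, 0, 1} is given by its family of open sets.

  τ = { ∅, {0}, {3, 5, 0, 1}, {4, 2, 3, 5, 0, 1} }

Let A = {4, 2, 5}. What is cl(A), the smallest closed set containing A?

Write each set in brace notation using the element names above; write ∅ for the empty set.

{4, 2, 3, 5, 1}

complement {3, 0, 1}; its interior {0}; cl(A) = X∖{0} = {4, 2, 3, 5, 1}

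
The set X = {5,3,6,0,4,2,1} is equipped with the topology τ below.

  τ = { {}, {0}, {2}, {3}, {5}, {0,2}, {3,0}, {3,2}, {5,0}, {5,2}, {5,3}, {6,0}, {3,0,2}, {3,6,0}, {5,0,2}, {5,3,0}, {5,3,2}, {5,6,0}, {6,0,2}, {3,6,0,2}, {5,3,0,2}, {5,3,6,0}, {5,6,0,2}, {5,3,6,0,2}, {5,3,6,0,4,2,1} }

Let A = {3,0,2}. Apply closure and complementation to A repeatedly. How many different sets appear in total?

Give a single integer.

6

X∖A={5,6,4,1}, int(X∖A)={5}, hence cl(A)={3,6,0,4,2,1}
Orbit (k=closure, c=complement):
  1. A     = {3,0,2}
  2. kA    = {3,6,0,4,2,1}
  3. cA    = {5,6,4,1}
  4. ckA   = {5}
  5. kckA  = {5,4,1}
  6. ckckA = {3,6,0,2}
(closed under both — stop)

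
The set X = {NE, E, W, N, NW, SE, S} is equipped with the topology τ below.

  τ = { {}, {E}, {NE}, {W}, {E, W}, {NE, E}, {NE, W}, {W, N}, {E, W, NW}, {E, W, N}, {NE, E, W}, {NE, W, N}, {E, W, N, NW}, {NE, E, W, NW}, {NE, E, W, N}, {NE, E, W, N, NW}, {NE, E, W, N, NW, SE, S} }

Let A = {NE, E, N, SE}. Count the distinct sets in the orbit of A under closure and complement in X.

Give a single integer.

8

complement {W, NW, S}; its interior {W}; cl(A) = X∖{W} = {NE, E, N, NW, SE, S}
With k = closure, c = complement:
  1. A     = {NE, E, N, SE}
  2. kA    = {NE, E, N, NW, SE, S}
  3. cA    = {W, NW, S}
  4. ckA   = {W}
  5. kcA   = {W, N, NW, SE, S}
  6. ckcA  = {NE, E}
  7. kckcA = {NE, E, NW, SE, S}
  8. ckckcA = {W, N}
k, c of each give nothing new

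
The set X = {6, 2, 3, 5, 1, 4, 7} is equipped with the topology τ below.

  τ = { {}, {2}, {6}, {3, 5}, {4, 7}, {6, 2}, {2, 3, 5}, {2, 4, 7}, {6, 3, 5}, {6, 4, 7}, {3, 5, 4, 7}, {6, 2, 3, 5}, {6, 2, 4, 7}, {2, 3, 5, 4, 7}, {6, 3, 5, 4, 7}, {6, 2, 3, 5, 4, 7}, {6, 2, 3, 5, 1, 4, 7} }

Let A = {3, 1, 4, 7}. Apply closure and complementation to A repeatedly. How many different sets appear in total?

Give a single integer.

complement {6, 2, 5}; its interior {6, 2}; cl(A) = X∖{6, 2} = {3, 5, 1, 4, 7}
With k = closure, c = complement:
  1. A     = {3, 1, 4, 7}
  2. kA    = {3, 5, 1, 4, 7}
  3. cA    = {6, 2, 5}
  4. ckA   = {6, 2}
  5. kcA   = {6, 2, 3, 5, 1}
  6. kckA  = {6, 2, 1}
  7. ckcA  = {4, 7}
  8. ckckA = {3, 5, 4, 7}
  9. kckcA = {1, 4, 7}
  10. ckckcA = {6, 2, 3, 5}
k, c of each give nothing new

10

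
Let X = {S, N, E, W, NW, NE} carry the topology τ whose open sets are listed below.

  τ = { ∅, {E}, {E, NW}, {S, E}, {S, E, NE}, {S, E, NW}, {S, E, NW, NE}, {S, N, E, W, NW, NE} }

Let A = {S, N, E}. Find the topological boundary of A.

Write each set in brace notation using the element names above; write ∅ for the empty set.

interior: largest open inside A is {S, E} (from ∅, {E}, {S, E})
cl via duality: int({W, NW, NE}) = ∅, so X∖∅ = {S, N, E, W, NW, NE}
cl∖int = {N, W, NW, NE}

{N, W, NW, NE}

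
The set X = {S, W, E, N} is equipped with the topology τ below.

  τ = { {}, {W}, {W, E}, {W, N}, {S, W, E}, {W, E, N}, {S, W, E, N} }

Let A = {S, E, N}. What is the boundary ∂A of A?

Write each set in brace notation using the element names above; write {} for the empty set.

open subsets of A: {}; so int(A) = {}
closure: X∖int(X∖A) = X∖{W} = {S, E, N}
∂A = {S, E, N} minus {} = {S, E, N}

{S, E, N}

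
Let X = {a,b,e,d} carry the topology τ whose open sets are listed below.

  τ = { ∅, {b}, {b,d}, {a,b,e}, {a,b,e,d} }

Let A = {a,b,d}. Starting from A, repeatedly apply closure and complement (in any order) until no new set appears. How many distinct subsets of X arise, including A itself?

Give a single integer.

cl via duality: int({e}) = ∅, so X∖∅ = {a,b,e,d}
Write k for closure, c for complement:
  1. A     = {a,b,d}
  2. kA    = {a,b,e,d}
  3. cA    = {e}
  4. ckA   = ∅
  5. kcA   = {a,e}
  6. ckcA  = {b,d}
applying k or c yields no new set

6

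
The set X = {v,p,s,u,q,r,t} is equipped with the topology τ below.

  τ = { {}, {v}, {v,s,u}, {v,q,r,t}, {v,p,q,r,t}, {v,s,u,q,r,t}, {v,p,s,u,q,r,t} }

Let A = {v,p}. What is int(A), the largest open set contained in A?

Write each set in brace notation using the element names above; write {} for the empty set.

{v}

U open, U⊆A: {}, {v}. int(A) = ⋃ = {v}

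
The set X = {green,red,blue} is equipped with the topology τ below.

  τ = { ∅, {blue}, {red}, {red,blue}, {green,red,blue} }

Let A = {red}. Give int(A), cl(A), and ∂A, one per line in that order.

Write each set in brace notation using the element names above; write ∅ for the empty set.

open subsets of A: ∅, {red}; so int(A) = {red}
closure: X∖int(X∖A) = X∖{blue} = {green,red}
∂A = {green,red} minus {red} = {green}

int(A) = {red}
cl(A)  = {green,red}
∂A     = {green}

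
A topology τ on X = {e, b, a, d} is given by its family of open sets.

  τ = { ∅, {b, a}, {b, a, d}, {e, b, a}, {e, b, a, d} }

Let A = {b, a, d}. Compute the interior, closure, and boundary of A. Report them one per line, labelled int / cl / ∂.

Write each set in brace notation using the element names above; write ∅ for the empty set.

int(A) = {b, a, d}
cl(A)  = {e, b, a, d}
∂A     = {e}

opens ⊆ A: ∅, {b, a}, {b, a, d}; union → int = {b, a, d}
complement {e}; its interior ∅; cl(A) = X∖∅ = {e, b, a, d}
boundary = {e, b, a, d} ∖ {b, a, d} = {e}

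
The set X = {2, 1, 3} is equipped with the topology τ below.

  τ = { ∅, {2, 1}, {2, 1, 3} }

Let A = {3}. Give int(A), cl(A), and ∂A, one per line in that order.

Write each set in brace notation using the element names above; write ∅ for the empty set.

int(A) = ∅
cl(A)  = {3}
∂A     = {3}

open subsets of A: ∅; so int(A) = ∅
closure: X∖int(X∖A) = X∖{2, 1} = {3}
∂A = {3} minus ∅ = {3}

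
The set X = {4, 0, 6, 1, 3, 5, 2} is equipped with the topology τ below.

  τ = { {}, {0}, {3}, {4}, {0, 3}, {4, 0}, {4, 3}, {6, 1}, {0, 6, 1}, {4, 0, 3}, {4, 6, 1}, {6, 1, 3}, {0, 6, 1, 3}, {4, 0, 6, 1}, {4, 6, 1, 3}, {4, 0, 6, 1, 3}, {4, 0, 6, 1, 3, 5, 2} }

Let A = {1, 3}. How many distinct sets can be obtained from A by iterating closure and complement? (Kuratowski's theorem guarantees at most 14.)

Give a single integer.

10

cl via duality: int({4, 0, 6, 5, 2}) = {4, 0}, so X∖{4, 0} = {6, 1, 3, 5, 2}
Write k for closure, c for complement:
  1. A     = {1, 3}
  2. kA    = {6, 1, 3, 5, 2}
  3. cA    = {4, 0, 6, 5, 2}
  4. ckA   = {4, 0}
  5. kcA   = {4, 0, 6, 1, 5, 2}
  6. kckA  = {4, 0, 5, 2}
  7. ckcA  = {3}
  8. ckckA = {6, 1, 3}
  9. kckcA = {3, 5, 2}
  10. ckckcA = {4, 0, 6, 1}
applying k or c yields no new set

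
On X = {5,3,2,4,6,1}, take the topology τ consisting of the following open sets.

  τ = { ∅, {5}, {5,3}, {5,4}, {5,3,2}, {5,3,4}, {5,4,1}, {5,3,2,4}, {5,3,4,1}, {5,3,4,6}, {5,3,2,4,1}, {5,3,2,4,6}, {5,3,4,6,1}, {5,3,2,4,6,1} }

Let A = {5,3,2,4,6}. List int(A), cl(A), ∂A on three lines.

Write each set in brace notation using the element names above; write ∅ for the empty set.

int(A) = {5,3,2,4,6}
cl(A)  = {5,3,2,4,6,1}
∂A     = {1}

opens ⊆ A: ∅, {5}, {5,4}, {5,3}, {5,3,2}, {5,3,4}, {5,3,4,6}, {5,3,2,4}, {5,3,2,4,6}; union → int = {5,3,2,4,6}
complement {1}; its interior ∅; cl(A) = X∖∅ = {5,3,2,4,6,1}
boundary = {5,3,2,4,6,1} ∖ {5,3,2,4,6} = {1}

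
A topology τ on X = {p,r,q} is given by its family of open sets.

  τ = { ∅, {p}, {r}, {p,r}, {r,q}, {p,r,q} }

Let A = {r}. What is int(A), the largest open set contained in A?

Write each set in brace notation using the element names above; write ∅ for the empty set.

interior: largest open inside A is {r} (from ∅, {r})

{r}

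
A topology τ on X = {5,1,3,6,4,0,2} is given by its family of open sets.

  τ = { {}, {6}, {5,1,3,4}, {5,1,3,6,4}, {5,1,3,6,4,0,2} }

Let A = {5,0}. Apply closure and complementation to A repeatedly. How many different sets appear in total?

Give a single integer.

8

cl via duality: int({1,3,6,4,2}) = {6}, so X∖{6} = {5,1,3,4,0,2}
Write k for closure, c for complement:
  1. A     = {5,0}
  2. kA    = {5,1,3,4,0,2}
  3. cA    = {1,3,6,4,2}
  4. ckA   = {6}
  5. kcA   = {5,1,3,6,4,0,2}
  6. kckA  = {6,0,2}
  7. ckcA  = {}
  8. ckckA = {5,1,3,4}
applying k or c yields no new set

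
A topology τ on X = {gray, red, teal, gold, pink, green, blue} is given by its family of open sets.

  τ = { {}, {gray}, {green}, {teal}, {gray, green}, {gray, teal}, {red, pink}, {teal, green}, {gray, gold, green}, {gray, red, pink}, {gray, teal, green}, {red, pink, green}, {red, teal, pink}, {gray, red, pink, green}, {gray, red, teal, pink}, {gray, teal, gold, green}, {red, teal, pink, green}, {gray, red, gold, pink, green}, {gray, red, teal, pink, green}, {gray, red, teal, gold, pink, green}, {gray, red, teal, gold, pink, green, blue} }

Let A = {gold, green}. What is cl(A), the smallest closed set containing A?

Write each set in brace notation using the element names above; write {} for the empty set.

{gold, green, blue}

closure: X∖int(X∖A) = X∖{gray, red, teal, pink} = {gold, green, blue}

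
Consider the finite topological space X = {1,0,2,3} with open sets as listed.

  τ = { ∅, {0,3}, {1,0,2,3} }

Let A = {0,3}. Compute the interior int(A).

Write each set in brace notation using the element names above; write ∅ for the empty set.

opens ⊆ A: ∅, {0,3}; union → int = {0,3}

{0,3}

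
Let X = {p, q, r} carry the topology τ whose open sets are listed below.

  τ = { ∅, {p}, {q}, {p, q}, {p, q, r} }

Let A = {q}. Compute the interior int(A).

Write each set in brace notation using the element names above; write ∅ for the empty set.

interior: largest open inside A is {q} (from ∅, {q})

{q}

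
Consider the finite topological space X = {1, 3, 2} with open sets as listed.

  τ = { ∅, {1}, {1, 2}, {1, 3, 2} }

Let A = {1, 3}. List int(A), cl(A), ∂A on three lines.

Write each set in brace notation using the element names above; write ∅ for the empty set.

int(A) = {1}
cl(A)  = {1, 3, 2}
∂A     = {3, 2}

opens ⊆ A: ∅, {1}; union → int = {1}
complement {2}; its interior ∅; cl(A) = X∖∅ = {1, 3, 2}
boundary = {1, 3, 2} ∖ {1} = {3, 2}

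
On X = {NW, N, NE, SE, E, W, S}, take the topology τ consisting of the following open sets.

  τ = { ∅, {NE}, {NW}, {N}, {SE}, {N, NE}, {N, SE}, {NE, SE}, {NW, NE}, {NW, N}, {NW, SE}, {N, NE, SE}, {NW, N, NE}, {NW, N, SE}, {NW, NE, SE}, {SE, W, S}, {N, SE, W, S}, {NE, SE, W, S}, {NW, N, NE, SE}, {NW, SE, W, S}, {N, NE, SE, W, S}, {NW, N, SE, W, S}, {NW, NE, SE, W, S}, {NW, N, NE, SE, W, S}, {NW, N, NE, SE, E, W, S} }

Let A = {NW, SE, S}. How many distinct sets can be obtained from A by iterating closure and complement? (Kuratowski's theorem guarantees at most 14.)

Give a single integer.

cl via duality: int({N, NE, E, W}) = {N, NE}, so X∖{N, NE} = {NW, SE, E, W, S}
Write k for closure, c for complement:
  1. A     = {NW, SE, S}
  2. kA    = {NW, SE, E, W, S}
  3. cA    = {N, NE, E, W}
  4. ckA   = {N, NE}
  5. kcA   = {N, NE, E, W, S}
  6. kckA  = {N, NE, E}
  7. ckcA  = {NW, SE}
  8. ckckA = {NW, SE, W, S}
applying k or c yields no new set

8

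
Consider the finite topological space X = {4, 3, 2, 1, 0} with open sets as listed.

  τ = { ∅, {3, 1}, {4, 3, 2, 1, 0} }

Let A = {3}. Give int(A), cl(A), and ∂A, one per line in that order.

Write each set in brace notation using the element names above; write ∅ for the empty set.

int(A) = ∅
cl(A)  = {4, 3, 2, 1, 0}
∂A     = {4, 3, 2, 1, 0}

interior: largest open inside A is ∅ (from ∅)
cl via duality: int({4, 2, 1, 0}) = ∅, so X∖∅ = {4, 3, 2, 1, 0}
cl∖int = {4, 3, 2, 1, 0}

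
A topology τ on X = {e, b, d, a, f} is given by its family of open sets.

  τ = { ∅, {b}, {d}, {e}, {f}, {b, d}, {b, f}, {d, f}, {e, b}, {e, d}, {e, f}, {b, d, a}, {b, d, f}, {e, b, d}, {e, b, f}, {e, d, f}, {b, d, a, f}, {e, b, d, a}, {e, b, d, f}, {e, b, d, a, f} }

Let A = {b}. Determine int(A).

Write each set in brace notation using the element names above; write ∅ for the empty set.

{b}

opens ⊆ A: ∅, {b}; union → int = {b}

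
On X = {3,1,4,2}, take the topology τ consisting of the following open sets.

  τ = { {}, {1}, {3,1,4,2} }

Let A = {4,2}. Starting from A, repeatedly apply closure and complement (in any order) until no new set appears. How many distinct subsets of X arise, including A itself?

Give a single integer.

closure: X∖int(X∖A) = X∖{1} = {3,4,2}
Let k=closure and c=complement:
  1. A     = {4,2}
  2. kA    = {3,4,2}
  3. cA    = {3,1}
  4. ckA   = {1}
  5. kcA   = {3,1,4,2}
  6. ckcA  = {}
— saturated at 6

6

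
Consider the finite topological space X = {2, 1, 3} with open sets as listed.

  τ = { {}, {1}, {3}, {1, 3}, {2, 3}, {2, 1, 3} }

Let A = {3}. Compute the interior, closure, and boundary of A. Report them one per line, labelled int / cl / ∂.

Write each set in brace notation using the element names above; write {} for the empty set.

interior: largest open inside A is {3} (from {}, {3})
cl via duality: int({2, 1}) = {1}, so X∖{1} = {2, 3}
cl∖int = {2}

int(A) = {3}
cl(A)  = {2, 3}
∂A     = {2}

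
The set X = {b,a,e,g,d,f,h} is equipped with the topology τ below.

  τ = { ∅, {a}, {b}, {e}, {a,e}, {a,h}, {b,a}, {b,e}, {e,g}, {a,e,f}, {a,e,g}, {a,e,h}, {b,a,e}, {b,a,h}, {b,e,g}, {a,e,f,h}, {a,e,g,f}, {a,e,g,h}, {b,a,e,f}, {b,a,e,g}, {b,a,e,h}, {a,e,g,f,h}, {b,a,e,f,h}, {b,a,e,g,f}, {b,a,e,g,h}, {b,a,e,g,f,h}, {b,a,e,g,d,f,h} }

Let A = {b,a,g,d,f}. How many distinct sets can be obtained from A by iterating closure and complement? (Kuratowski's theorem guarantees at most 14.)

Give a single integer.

10

closure: X∖int(X∖A) = X∖{e} = {b,a,g,d,f,h}
Let k=closure and c=complement:
  1. A     = {b,a,g,d,f}
  2. kA    = {b,a,g,d,f,h}
  3. cA    = {e,h}
  4. ckA   = {e}
  5. kcA   = {e,g,d,f,h}
  6. kckA  = {e,g,d,f}
  7. ckcA  = {b,a}
  8. ckckA = {b,a,h}
  9. kckcA = {b,a,d,f,h}
  10. ckckcA = {e,g}
— saturated at 10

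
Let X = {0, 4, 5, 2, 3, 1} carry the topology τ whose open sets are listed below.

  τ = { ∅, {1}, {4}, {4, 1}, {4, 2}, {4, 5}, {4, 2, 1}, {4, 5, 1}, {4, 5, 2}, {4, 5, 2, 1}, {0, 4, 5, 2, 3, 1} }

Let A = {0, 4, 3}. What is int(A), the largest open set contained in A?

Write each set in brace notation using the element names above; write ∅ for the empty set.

open subsets of A: ∅, {4}; so int(A) = {4}

{4}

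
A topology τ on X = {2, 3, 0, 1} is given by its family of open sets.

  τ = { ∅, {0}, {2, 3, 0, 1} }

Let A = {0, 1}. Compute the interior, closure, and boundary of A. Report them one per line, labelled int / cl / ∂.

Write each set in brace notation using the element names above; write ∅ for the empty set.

int(A) = {0}
cl(A)  = {2, 3, 0, 1}
∂A     = {2, 3, 1}

interior: largest open inside A is {0} (from ∅, {0})
cl via duality: int({2, 3}) = ∅, so X∖∅ = {2, 3, 0, 1}
cl∖int = {2, 3, 1}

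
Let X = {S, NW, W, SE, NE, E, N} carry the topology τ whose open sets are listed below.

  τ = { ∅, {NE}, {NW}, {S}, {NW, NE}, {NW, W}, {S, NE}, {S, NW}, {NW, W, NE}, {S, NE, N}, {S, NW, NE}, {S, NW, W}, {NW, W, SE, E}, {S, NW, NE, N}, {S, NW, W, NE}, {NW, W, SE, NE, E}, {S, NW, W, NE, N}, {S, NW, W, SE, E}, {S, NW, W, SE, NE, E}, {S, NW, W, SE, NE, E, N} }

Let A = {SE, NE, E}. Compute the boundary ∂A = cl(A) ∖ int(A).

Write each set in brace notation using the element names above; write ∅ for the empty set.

open subsets of A: ∅, {NE}; so int(A) = {NE}
closure: X∖int(X∖A) = X∖{S, NW, W} = {SE, NE, E, N}
∂A = {SE, NE, E, N} minus {NE} = {SE, E, N}

{SE, E, N}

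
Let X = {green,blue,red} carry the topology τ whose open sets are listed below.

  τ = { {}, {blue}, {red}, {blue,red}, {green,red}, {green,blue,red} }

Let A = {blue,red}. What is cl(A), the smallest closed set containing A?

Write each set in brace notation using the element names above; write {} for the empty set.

complement {green}; its interior {}; cl(A) = X∖{} = {green,blue,red}

{green,blue,red}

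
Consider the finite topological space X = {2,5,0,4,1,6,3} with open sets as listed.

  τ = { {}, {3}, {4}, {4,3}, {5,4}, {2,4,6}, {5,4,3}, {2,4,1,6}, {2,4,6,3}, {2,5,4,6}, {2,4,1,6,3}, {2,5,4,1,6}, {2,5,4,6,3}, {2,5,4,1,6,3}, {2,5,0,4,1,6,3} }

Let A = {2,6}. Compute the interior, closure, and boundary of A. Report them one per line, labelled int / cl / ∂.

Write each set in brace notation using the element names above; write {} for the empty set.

int(A) = {}
cl(A)  = {2,0,1,6}
∂A     = {2,0,1,6}

interior: largest open inside A is {} (from {})
cl via duality: int({5,0,4,1,3}) = {5,4,3}, so X∖{5,4,3} = {2,0,1,6}
cl∖int = {2,0,1,6}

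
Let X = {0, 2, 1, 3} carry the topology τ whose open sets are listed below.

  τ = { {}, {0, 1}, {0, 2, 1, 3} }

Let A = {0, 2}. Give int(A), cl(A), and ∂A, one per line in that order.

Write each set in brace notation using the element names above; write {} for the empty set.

int(A) = {}
cl(A)  = {0, 2, 1, 3}
∂A     = {0, 2, 1, 3}

open subsets of A: {}; so int(A) = {}
closure: X∖int(X∖A) = X∖{} = {0, 2, 1, 3}
∂A = {0, 2, 1, 3} minus {} = {0, 2, 1, 3}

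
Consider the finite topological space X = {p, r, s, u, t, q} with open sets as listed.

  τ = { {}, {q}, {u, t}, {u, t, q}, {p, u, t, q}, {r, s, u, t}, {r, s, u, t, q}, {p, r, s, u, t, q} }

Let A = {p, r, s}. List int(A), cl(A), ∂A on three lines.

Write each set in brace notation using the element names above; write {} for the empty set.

int(A) = {}
cl(A)  = {p, r, s}
∂A     = {p, r, s}

open subsets of A: {}; so int(A) = {}
closure: X∖int(X∖A) = X∖{u, t, q} = {p, r, s}
∂A = {p, r, s} minus {} = {p, r, s}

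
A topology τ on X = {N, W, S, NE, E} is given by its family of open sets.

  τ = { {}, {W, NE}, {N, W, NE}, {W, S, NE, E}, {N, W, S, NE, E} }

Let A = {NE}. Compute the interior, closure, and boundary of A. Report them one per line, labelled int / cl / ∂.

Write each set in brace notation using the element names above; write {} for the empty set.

int(A) = {}
cl(A)  = {N, W, S, NE, E}
∂A     = {N, W, S, NE, E}

open subsets of A: {}; so int(A) = {}
closure: X∖int(X∖A) = X∖{} = {N, W, S, NE, E}
∂A = {N, W, S, NE, E} minus {} = {N, W, S, NE, E}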